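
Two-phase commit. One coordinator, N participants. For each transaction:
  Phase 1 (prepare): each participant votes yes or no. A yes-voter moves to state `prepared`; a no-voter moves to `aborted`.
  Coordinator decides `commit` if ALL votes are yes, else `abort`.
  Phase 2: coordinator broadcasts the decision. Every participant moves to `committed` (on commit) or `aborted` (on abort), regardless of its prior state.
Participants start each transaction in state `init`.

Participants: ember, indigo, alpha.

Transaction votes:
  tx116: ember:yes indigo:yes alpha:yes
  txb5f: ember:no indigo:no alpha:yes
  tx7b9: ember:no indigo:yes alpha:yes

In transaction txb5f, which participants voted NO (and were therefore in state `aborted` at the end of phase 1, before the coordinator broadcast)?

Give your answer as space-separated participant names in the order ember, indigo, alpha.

Txn txb5f phase 1: ember no -> aborted; indigo no -> aborted; alpha yes -> prepared

Answer: ember indigo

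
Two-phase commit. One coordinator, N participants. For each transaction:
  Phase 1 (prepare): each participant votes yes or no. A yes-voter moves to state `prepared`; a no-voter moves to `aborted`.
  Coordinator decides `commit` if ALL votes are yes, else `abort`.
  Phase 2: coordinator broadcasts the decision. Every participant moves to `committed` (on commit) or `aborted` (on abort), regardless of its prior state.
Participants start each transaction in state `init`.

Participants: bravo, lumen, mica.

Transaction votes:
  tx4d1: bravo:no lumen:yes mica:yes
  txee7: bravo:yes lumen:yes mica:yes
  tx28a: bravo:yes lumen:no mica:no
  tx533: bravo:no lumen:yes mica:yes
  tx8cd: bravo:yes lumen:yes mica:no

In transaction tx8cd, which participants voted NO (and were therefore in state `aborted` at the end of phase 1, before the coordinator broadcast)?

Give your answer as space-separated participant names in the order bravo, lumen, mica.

Answer: mica

Derivation:
Txn tx8cd phase 1: bravo yes -> prepared; lumen yes -> prepared; mica no -> aborted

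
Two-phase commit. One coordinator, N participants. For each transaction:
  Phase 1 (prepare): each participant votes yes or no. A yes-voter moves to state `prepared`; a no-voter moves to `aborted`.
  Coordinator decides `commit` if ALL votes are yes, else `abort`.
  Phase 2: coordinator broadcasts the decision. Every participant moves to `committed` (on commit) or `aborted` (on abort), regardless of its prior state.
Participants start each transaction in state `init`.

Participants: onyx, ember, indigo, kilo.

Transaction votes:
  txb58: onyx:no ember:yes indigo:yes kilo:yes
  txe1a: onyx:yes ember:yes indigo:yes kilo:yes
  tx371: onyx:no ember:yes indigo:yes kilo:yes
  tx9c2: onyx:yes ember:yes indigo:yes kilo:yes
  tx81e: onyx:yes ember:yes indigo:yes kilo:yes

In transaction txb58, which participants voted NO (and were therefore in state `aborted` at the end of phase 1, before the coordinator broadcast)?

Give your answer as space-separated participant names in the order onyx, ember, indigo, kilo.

Txn txb58 phase 1: onyx no -> aborted; ember yes -> prepared; indigo yes -> prepared; kilo yes -> prepared

Answer: onyx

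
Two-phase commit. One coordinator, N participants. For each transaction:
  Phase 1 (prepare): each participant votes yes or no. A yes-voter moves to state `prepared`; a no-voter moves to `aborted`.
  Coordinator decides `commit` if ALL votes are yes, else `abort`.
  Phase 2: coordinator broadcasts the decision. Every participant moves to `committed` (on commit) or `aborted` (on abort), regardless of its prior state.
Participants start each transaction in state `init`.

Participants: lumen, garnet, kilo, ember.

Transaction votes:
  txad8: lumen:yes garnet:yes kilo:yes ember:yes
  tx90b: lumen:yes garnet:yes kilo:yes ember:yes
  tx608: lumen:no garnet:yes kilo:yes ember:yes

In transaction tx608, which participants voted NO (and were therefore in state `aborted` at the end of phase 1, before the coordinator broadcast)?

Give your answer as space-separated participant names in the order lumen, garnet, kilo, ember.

Txn tx608 phase 1: lumen no -> aborted; garnet yes -> prepared; kilo yes -> prepared; ember yes -> prepared

Answer: lumen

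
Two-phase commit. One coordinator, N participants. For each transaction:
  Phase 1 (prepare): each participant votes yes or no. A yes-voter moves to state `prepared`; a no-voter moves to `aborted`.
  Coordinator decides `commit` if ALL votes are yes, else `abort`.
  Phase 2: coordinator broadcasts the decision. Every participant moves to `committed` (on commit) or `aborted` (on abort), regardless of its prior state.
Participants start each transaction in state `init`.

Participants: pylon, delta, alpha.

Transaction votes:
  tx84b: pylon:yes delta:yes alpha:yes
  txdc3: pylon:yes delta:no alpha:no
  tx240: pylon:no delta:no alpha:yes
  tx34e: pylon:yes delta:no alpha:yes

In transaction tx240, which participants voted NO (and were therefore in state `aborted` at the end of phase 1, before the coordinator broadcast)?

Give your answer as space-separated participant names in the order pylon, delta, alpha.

Answer: pylon delta

Derivation:
Txn tx240 phase 1: pylon no -> aborted; delta no -> aborted; alpha yes -> prepared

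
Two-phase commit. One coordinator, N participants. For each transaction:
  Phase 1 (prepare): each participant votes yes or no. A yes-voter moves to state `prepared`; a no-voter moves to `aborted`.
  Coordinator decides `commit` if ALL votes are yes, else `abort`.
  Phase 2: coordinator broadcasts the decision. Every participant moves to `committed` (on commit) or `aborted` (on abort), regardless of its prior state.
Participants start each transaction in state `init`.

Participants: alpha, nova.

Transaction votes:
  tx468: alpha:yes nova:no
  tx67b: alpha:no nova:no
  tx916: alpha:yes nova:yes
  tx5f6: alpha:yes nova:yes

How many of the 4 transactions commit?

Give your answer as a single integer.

tx468: no from nova -> abort (commits=0)
tx67b: no from alpha, nova -> abort (commits=0)
tx916: all yes -> commit (commits=1)
tx5f6: all yes -> commit (commits=2)

Answer: 2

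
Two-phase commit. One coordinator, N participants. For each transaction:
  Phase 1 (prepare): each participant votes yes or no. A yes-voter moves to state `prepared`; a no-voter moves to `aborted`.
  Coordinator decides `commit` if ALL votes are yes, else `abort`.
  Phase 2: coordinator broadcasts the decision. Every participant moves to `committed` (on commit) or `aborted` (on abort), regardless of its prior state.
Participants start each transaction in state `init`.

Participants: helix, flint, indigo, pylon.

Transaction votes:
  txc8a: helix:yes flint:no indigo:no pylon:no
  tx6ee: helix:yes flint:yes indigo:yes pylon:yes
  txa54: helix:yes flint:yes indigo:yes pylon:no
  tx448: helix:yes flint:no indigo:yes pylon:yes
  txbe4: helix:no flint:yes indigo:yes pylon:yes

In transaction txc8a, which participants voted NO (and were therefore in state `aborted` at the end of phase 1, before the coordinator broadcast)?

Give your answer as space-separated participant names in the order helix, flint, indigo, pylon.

Txn txc8a phase 1: helix yes -> prepared; flint no -> aborted; indigo no -> aborted; pylon no -> aborted

Answer: flint indigo pylon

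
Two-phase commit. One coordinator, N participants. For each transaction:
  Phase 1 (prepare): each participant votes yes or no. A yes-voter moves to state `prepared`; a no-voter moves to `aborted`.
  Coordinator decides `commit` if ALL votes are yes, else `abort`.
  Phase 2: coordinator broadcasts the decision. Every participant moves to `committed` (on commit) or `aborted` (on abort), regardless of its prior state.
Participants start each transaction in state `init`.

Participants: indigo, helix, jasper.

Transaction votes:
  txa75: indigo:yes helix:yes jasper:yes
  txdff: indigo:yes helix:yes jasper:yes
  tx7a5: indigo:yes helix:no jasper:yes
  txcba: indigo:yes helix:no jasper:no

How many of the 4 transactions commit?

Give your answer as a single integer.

txa75: all yes -> commit (commits=1)
txdff: all yes -> commit (commits=2)
tx7a5: no from helix -> abort (commits=2)
txcba: no from helix, jasper -> abort (commits=2)

Answer: 2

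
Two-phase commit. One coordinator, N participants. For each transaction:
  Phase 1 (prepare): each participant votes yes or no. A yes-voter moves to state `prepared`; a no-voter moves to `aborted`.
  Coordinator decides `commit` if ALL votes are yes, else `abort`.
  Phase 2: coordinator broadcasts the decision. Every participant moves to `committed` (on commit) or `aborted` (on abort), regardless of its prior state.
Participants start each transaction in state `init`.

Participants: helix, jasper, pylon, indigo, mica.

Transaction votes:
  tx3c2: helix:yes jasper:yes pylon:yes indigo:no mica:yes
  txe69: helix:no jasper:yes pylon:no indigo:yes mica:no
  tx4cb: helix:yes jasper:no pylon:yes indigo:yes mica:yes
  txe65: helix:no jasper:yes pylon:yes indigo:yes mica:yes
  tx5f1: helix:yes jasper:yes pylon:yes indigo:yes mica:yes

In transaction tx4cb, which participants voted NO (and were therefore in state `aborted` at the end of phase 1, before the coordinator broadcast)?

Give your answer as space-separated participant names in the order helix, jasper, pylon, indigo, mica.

Answer: jasper

Derivation:
Txn tx4cb phase 1: helix yes -> prepared; jasper no -> aborted; pylon yes -> prepared; indigo yes -> prepared; mica yes -> prepared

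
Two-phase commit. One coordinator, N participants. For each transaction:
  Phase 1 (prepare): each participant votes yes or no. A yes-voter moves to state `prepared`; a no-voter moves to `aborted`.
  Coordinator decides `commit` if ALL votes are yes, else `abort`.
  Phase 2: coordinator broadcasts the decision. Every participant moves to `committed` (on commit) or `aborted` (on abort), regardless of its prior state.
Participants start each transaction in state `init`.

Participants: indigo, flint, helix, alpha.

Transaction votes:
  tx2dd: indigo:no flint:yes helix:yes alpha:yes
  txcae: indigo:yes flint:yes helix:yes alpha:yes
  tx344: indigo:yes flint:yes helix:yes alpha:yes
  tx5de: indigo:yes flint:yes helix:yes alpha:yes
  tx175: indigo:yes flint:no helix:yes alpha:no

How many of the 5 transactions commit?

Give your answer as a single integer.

Answer: 3

Derivation:
tx2dd: no from indigo -> abort (commits=0)
txcae: all yes -> commit (commits=1)
tx344: all yes -> commit (commits=2)
tx5de: all yes -> commit (commits=3)
tx175: no from flint, alpha -> abort (commits=3)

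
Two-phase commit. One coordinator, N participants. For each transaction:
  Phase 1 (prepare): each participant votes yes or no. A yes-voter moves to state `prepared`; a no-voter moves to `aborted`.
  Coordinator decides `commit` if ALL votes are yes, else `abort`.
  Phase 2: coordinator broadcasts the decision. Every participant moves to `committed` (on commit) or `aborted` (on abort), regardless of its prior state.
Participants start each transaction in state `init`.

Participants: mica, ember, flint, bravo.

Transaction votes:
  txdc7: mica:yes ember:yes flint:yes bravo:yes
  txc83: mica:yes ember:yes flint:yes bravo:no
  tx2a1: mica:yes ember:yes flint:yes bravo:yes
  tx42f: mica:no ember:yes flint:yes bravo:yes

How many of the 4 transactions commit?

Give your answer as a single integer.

Answer: 2

Derivation:
txdc7: all yes -> commit (commits=1)
txc83: no from bravo -> abort (commits=1)
tx2a1: all yes -> commit (commits=2)
tx42f: no from mica -> abort (commits=2)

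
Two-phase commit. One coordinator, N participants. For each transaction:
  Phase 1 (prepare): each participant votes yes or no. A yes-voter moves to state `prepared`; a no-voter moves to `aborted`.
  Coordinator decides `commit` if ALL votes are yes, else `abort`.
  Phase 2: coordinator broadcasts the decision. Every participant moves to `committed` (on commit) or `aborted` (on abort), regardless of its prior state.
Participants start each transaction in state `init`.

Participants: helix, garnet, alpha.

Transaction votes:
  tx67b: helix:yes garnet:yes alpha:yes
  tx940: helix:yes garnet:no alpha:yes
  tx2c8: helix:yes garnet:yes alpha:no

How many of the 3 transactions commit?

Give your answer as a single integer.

Answer: 1

Derivation:
tx67b: all yes -> commit (commits=1)
tx940: no from garnet -> abort (commits=1)
tx2c8: no from alpha -> abort (commits=1)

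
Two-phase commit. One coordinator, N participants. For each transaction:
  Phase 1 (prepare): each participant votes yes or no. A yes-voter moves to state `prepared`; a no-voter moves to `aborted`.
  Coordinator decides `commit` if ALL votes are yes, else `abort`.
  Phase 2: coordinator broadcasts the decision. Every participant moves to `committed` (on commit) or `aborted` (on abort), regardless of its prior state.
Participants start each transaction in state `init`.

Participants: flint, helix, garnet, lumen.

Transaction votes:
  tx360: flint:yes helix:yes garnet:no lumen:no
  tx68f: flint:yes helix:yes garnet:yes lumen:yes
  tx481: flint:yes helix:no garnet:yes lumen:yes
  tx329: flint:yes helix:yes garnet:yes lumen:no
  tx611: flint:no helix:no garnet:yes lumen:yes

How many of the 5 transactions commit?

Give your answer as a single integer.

Answer: 1

Derivation:
tx360: no from garnet, lumen -> abort (commits=0)
tx68f: all yes -> commit (commits=1)
tx481: no from helix -> abort (commits=1)
tx329: no from lumen -> abort (commits=1)
tx611: no from flint, helix -> abort (commits=1)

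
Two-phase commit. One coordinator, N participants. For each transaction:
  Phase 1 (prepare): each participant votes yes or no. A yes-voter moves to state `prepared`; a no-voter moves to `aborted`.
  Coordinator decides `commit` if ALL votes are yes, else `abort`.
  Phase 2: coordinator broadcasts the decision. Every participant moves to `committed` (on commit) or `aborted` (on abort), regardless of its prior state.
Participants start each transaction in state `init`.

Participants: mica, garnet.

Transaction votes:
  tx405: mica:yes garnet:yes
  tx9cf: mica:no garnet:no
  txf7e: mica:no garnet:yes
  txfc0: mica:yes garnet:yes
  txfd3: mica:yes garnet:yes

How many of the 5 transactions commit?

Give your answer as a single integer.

Answer: 3

Derivation:
tx405: all yes -> commit (commits=1)
tx9cf: no from mica, garnet -> abort (commits=1)
txf7e: no from mica -> abort (commits=1)
txfc0: all yes -> commit (commits=2)
txfd3: all yes -> commit (commits=3)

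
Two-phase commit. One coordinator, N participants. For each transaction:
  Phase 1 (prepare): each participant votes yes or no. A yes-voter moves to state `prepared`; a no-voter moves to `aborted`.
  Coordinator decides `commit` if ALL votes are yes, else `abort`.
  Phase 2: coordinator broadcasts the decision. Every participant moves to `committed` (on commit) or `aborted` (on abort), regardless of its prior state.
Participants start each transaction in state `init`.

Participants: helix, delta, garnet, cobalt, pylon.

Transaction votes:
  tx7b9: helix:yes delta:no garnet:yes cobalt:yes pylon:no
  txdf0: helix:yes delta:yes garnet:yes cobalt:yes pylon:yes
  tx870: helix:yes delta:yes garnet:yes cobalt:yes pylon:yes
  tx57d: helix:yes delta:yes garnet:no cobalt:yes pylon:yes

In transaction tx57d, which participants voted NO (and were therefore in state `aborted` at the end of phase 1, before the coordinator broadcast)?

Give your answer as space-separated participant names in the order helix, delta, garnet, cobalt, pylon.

Txn tx57d phase 1: helix yes -> prepared; delta yes -> prepared; garnet no -> aborted; cobalt yes -> prepared; pylon yes -> prepared

Answer: garnet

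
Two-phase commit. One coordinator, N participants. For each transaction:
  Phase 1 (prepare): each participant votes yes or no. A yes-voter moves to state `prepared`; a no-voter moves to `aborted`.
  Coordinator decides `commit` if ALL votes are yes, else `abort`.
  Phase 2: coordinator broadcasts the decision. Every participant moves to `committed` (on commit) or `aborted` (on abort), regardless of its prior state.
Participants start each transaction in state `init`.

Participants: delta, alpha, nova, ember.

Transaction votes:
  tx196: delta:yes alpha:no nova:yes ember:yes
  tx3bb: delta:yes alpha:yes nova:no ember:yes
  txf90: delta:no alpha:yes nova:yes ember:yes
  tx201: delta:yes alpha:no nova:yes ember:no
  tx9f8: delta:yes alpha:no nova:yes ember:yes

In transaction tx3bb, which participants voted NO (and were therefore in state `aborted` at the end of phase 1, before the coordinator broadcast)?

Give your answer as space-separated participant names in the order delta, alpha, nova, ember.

Txn tx3bb phase 1: delta yes -> prepared; alpha yes -> prepared; nova no -> aborted; ember yes -> prepared

Answer: nova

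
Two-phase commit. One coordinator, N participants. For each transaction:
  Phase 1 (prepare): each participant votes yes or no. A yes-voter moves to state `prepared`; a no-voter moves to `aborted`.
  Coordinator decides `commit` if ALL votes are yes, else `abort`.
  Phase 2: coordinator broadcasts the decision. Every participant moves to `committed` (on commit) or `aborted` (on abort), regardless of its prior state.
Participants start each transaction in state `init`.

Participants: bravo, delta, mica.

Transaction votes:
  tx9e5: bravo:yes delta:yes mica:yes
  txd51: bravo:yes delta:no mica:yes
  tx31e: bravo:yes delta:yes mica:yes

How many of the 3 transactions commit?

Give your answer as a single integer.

Answer: 2

Derivation:
tx9e5: all yes -> commit (commits=1)
txd51: no from delta -> abort (commits=1)
tx31e: all yes -> commit (commits=2)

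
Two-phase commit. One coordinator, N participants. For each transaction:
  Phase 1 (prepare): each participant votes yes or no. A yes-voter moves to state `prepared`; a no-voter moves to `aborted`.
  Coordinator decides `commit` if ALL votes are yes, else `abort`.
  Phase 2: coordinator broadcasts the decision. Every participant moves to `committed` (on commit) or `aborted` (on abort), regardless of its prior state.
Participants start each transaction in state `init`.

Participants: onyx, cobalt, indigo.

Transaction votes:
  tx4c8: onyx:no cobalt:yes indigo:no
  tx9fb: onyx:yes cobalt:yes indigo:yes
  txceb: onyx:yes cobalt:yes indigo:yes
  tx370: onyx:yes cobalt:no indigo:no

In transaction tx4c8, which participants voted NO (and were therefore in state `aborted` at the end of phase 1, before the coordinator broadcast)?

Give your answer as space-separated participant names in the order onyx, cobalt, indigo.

Answer: onyx indigo

Derivation:
Txn tx4c8 phase 1: onyx no -> aborted; cobalt yes -> prepared; indigo no -> aborted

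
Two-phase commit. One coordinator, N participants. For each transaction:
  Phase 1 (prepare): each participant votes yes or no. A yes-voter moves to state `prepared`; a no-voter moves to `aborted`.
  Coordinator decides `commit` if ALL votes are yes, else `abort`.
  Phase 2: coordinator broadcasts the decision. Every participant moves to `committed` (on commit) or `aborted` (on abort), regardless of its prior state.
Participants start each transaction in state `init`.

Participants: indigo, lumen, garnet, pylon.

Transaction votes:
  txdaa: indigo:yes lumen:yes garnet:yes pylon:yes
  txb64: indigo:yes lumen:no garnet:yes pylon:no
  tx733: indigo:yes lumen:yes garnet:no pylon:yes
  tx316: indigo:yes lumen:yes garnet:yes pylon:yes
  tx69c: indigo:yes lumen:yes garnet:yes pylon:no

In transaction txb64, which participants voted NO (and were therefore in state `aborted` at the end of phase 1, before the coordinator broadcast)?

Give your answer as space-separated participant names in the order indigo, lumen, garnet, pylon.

Answer: lumen pylon

Derivation:
Txn txb64 phase 1: indigo yes -> prepared; lumen no -> aborted; garnet yes -> prepared; pylon no -> aborted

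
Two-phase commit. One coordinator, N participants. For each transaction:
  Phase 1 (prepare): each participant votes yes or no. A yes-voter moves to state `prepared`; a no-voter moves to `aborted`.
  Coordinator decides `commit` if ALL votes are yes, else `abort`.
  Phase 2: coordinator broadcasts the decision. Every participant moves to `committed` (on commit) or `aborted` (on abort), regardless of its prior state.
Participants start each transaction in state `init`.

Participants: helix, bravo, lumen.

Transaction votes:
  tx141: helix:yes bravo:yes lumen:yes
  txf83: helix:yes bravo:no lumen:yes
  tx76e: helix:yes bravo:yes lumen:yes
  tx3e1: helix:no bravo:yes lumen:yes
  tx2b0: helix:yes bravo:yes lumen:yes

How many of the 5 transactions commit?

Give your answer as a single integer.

tx141: all yes -> commit (commits=1)
txf83: no from bravo -> abort (commits=1)
tx76e: all yes -> commit (commits=2)
tx3e1: no from helix -> abort (commits=2)
tx2b0: all yes -> commit (commits=3)

Answer: 3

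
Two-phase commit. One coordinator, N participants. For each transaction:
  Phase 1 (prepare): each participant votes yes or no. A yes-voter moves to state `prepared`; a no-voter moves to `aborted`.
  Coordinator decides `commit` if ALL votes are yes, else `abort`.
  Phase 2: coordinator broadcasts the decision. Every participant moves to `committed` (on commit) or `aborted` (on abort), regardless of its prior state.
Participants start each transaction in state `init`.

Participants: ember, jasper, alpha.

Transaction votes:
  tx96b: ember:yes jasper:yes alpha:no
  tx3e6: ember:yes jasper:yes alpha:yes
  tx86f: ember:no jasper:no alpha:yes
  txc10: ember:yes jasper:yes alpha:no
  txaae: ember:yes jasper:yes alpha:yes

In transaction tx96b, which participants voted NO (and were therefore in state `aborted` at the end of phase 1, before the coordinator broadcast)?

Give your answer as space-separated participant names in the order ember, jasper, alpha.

Txn tx96b phase 1: ember yes -> prepared; jasper yes -> prepared; alpha no -> aborted

Answer: alpha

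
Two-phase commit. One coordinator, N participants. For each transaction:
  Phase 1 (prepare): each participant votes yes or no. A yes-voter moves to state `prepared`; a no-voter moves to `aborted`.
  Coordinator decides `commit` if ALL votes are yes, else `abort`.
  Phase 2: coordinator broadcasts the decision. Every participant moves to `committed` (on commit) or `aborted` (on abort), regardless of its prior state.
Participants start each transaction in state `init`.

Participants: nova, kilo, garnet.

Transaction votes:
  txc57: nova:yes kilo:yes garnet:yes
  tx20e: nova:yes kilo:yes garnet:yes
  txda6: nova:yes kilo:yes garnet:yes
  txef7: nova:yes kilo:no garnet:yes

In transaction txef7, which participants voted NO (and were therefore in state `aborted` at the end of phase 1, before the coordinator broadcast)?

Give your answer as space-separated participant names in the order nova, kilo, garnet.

Answer: kilo

Derivation:
Txn txef7 phase 1: nova yes -> prepared; kilo no -> aborted; garnet yes -> prepared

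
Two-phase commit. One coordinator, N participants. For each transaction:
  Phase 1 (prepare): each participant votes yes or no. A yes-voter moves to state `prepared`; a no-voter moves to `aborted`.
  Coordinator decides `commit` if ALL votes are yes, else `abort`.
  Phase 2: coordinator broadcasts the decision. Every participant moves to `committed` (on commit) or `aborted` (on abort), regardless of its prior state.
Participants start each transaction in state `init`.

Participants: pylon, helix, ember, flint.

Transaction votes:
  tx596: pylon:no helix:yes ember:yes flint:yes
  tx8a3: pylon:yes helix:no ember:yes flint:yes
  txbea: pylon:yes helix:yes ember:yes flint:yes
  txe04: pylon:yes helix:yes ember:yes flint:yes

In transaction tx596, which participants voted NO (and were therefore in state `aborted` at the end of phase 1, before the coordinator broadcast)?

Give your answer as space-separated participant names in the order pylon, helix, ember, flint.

Answer: pylon

Derivation:
Txn tx596 phase 1: pylon no -> aborted; helix yes -> prepared; ember yes -> prepared; flint yes -> prepared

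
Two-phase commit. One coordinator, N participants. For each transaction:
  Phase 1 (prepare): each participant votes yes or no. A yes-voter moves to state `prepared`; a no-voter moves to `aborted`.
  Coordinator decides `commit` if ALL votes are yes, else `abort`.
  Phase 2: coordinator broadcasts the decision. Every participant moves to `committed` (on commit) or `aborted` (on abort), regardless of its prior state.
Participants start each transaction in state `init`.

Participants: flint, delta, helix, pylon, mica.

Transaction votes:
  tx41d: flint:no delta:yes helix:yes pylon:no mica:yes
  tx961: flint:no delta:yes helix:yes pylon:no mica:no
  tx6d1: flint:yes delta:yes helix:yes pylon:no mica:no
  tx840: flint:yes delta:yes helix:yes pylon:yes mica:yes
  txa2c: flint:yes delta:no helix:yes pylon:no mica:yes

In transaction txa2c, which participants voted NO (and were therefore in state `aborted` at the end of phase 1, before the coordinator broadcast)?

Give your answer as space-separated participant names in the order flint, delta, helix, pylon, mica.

Txn txa2c phase 1: flint yes -> prepared; delta no -> aborted; helix yes -> prepared; pylon no -> aborted; mica yes -> prepared

Answer: delta pylon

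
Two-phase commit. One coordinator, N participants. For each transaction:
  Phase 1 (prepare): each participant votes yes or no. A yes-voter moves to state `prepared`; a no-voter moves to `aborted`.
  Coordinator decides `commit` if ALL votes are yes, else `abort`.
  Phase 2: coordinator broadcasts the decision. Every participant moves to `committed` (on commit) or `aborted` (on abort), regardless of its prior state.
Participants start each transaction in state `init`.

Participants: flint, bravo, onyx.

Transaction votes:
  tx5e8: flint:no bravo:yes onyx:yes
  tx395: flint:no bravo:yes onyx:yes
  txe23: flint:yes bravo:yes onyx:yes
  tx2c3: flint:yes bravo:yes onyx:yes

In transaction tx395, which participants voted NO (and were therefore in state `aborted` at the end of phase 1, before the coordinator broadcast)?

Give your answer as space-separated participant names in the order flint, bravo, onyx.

Txn tx395 phase 1: flint no -> aborted; bravo yes -> prepared; onyx yes -> prepared

Answer: flint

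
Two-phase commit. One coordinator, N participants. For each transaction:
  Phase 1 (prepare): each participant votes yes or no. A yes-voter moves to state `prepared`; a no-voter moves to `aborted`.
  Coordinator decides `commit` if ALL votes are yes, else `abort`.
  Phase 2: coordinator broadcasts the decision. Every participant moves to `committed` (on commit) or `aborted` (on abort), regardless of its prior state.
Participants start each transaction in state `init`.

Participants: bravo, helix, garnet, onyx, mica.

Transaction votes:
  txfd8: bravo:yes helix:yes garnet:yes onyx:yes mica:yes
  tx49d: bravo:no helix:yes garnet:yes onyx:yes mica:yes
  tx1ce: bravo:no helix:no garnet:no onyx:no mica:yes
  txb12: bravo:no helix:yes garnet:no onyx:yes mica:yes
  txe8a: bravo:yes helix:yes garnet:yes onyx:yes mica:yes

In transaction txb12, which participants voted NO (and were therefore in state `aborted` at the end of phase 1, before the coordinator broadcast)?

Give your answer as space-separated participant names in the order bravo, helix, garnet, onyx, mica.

Answer: bravo garnet

Derivation:
Txn txb12 phase 1: bravo no -> aborted; helix yes -> prepared; garnet no -> aborted; onyx yes -> prepared; mica yes -> prepared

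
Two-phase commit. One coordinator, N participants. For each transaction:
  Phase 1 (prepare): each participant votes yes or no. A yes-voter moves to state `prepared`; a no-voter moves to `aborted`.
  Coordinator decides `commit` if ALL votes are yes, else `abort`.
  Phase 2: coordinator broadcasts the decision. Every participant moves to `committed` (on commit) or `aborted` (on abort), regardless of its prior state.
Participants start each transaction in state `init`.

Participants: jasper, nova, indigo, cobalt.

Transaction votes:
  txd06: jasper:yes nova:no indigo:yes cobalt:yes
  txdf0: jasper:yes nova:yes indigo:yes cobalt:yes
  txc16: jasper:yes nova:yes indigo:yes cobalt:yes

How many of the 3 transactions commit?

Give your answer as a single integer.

txd06: no from nova -> abort (commits=0)
txdf0: all yes -> commit (commits=1)
txc16: all yes -> commit (commits=2)

Answer: 2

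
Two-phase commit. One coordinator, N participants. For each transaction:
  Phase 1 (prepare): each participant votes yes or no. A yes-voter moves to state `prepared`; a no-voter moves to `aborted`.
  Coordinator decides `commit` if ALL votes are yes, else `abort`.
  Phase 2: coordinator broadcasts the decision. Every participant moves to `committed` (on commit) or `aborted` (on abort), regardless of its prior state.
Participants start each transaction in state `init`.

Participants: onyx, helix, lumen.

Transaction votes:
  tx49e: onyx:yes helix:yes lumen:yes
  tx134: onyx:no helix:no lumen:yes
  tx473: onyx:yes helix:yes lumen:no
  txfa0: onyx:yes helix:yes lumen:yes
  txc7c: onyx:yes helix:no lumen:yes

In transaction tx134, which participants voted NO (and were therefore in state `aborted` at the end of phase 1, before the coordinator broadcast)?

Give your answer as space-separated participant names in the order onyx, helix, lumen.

Txn tx134 phase 1: onyx no -> aborted; helix no -> aborted; lumen yes -> prepared

Answer: onyx helix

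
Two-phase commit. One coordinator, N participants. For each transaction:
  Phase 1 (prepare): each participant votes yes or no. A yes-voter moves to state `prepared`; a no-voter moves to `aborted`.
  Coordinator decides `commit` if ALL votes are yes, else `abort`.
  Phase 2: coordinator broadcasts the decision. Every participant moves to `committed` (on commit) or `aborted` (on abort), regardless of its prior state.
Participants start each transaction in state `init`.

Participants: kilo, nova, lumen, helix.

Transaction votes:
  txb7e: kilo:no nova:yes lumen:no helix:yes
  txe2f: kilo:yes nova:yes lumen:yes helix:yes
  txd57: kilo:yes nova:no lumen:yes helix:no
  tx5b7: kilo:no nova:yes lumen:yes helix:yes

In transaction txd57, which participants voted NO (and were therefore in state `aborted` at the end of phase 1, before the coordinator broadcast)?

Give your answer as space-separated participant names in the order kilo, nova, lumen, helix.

Txn txd57 phase 1: kilo yes -> prepared; nova no -> aborted; lumen yes -> prepared; helix no -> aborted

Answer: nova helix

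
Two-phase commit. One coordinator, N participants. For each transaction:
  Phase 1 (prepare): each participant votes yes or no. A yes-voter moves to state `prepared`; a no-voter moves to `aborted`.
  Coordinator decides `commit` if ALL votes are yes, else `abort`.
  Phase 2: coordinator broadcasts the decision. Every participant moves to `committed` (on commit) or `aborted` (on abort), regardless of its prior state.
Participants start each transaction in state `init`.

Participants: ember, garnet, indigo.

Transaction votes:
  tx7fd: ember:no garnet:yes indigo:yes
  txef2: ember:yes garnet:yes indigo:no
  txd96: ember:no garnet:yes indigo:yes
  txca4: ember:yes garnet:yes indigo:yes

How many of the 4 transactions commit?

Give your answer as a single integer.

Answer: 1

Derivation:
tx7fd: no from ember -> abort (commits=0)
txef2: no from indigo -> abort (commits=0)
txd96: no from ember -> abort (commits=0)
txca4: all yes -> commit (commits=1)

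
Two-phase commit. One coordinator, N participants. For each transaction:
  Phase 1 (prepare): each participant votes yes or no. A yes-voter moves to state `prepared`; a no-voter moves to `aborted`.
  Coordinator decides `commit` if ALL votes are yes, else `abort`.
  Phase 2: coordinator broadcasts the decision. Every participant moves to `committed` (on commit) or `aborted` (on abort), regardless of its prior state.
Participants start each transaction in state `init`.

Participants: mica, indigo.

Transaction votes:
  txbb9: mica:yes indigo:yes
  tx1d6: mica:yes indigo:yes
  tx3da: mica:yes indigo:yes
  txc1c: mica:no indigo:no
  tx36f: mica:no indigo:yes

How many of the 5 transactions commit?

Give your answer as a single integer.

Answer: 3

Derivation:
txbb9: all yes -> commit (commits=1)
tx1d6: all yes -> commit (commits=2)
tx3da: all yes -> commit (commits=3)
txc1c: no from mica, indigo -> abort (commits=3)
tx36f: no from mica -> abort (commits=3)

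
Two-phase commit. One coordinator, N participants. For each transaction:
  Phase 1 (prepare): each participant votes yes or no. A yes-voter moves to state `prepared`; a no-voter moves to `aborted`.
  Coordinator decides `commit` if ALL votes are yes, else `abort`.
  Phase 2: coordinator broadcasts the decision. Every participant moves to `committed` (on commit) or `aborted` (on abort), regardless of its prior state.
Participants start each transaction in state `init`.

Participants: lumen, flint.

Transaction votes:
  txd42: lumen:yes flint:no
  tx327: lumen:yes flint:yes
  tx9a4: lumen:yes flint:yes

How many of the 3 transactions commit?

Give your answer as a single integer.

txd42: no from flint -> abort (commits=0)
tx327: all yes -> commit (commits=1)
tx9a4: all yes -> commit (commits=2)

Answer: 2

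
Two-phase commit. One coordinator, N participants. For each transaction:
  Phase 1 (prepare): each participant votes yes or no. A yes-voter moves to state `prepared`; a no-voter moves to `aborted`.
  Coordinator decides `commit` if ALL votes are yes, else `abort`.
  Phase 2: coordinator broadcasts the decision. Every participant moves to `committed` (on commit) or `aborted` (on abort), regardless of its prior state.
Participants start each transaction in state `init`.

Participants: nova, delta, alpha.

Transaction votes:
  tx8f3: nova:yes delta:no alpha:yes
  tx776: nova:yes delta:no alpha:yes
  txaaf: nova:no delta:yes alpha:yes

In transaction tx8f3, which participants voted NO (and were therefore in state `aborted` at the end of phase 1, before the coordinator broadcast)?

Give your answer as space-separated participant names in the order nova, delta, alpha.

Answer: delta

Derivation:
Txn tx8f3 phase 1: nova yes -> prepared; delta no -> aborted; alpha yes -> prepared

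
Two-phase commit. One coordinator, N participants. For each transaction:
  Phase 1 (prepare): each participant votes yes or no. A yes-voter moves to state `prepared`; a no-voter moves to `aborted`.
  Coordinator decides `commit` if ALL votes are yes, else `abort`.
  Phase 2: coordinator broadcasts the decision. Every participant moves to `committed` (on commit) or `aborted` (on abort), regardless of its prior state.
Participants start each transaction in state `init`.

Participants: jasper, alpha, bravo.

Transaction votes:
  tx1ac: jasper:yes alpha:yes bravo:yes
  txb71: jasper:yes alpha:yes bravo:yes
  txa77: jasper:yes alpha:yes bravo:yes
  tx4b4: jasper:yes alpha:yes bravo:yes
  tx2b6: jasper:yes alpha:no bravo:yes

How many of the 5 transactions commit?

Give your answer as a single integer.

tx1ac: all yes -> commit (commits=1)
txb71: all yes -> commit (commits=2)
txa77: all yes -> commit (commits=3)
tx4b4: all yes -> commit (commits=4)
tx2b6: no from alpha -> abort (commits=4)

Answer: 4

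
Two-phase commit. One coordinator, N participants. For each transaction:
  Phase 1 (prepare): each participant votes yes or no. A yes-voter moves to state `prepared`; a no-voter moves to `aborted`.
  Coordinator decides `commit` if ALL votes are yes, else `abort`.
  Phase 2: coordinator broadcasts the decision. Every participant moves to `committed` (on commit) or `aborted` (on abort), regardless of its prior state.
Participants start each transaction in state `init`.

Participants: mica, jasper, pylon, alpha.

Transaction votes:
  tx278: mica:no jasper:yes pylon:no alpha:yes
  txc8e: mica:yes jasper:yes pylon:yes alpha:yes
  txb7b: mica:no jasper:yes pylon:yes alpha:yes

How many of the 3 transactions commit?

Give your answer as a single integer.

tx278: no from mica, pylon -> abort (commits=0)
txc8e: all yes -> commit (commits=1)
txb7b: no from mica -> abort (commits=1)

Answer: 1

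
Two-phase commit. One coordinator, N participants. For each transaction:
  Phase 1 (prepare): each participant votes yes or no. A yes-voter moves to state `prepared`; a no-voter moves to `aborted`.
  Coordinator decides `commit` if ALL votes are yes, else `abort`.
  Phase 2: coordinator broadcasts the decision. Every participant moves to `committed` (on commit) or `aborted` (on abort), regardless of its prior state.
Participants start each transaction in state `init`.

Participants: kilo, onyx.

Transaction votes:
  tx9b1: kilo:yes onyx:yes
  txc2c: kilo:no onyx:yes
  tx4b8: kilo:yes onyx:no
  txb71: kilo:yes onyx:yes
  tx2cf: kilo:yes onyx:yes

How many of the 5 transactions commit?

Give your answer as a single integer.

Answer: 3

Derivation:
tx9b1: all yes -> commit (commits=1)
txc2c: no from kilo -> abort (commits=1)
tx4b8: no from onyx -> abort (commits=1)
txb71: all yes -> commit (commits=2)
tx2cf: all yes -> commit (commits=3)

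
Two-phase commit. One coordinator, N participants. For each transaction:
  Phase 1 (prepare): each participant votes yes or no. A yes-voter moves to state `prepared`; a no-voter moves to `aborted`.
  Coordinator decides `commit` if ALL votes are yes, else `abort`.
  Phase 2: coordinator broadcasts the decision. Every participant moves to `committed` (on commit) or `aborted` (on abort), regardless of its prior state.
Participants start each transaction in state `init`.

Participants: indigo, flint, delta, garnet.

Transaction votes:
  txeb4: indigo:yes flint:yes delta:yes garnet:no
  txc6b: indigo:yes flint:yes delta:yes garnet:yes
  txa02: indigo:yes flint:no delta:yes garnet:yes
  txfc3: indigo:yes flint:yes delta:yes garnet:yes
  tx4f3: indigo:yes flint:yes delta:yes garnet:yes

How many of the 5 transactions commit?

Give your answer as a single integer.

Answer: 3

Derivation:
txeb4: no from garnet -> abort (commits=0)
txc6b: all yes -> commit (commits=1)
txa02: no from flint -> abort (commits=1)
txfc3: all yes -> commit (commits=2)
tx4f3: all yes -> commit (commits=3)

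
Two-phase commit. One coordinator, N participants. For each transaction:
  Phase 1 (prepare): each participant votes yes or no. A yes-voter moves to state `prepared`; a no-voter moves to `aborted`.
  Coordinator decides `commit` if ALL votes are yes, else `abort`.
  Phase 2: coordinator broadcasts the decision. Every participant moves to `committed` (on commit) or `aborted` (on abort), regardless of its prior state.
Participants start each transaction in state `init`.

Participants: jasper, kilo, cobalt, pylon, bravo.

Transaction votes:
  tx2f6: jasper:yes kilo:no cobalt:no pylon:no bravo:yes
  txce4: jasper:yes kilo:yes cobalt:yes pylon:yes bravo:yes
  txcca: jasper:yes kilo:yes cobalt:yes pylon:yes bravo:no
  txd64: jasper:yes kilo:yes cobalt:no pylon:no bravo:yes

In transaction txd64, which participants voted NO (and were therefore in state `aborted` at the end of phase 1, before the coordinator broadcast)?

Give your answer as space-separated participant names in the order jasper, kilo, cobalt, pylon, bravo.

Answer: cobalt pylon

Derivation:
Txn txd64 phase 1: jasper yes -> prepared; kilo yes -> prepared; cobalt no -> aborted; pylon no -> aborted; bravo yes -> prepared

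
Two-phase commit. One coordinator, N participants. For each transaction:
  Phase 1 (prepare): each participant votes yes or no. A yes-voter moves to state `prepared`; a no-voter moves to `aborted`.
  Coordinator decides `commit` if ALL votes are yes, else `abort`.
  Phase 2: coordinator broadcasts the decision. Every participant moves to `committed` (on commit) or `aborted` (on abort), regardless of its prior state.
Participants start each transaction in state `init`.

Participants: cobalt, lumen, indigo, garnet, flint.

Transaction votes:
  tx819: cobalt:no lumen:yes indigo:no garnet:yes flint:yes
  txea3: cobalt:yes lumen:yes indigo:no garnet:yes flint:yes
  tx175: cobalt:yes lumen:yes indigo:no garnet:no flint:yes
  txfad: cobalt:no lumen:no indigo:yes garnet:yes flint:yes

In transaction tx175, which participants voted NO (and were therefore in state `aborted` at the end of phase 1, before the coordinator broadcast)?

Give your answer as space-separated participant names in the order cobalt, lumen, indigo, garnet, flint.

Answer: indigo garnet

Derivation:
Txn tx175 phase 1: cobalt yes -> prepared; lumen yes -> prepared; indigo no -> aborted; garnet no -> aborted; flint yes -> prepared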